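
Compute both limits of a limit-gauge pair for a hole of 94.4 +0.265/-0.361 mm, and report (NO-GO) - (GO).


GO = nominal - lower_tol (smallest hole = maximum material condition)
GO = 94.4 - 0.361 = 94.039
NO-GO = nominal + upper_tol (largest hole = least material condition)
NO-GO = 94.4 + 0.265 = 94.665
spread = NO-GO - GO = 94.665 - 94.039 = 0.6260

0.6260


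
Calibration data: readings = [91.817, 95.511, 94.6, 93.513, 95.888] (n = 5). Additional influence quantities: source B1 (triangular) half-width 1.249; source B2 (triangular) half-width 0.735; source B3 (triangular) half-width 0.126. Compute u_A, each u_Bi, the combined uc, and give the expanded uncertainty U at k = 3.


mean = (91.817 + 95.511 + 94.6 + 93.513 + 95.888) / 5 = 94.2658
s = sqrt(sum((x - mean)^2)/(n-1)) = 1.6475038
u_A = s / sqrt(n) = 1.6475038 / sqrt(5) = 0.7367861
u_B1 = 1.249 / sqrt(6) = 0.50990211
u_B2 = 0.735 / sqrt(6) = 0.30006249
u_B3 = 0.126 / sqrt(6) = 0.051439285
uc = sqrt(0.7367861^2 + 0.50990211^2 + 0.30006249^2 + 0.051439285^2) = 0.94632839
U = k * uc = 3 * 0.94632839
U = 2.8390

2.8390


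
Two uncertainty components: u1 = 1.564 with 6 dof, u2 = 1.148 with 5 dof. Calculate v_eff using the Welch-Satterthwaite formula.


uc = sqrt(u1^2 + u2^2) = sqrt(1.564^2 + 1.148^2) = 1.9401031
v_eff = uc^4 / (u1^4/v1 + u2^4/v2)
= 1.9401031^4 / (1.564^4/6 + 1.148^4/5)
= 14.167696 / 1.3446051
v_eff = 10.5367

10.5367


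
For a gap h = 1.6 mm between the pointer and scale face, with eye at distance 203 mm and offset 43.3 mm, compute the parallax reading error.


error = h * offset / d
= 1.6 * 43.3 / 203
= 0.3413

0.3413


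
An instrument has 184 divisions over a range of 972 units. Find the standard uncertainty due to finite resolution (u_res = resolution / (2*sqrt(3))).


resolution = range / divisions
resolution = 972 / 184 = 5.2826087
u_res = resolution / (2*sqrt(3))
u_res = 5.2826087 / 3.4641016
u_res = 1.5250

1.5250


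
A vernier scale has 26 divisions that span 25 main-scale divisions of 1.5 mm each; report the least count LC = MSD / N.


LC = MSD / n_div
= 1.5 / 26
= 0.0577

0.0577


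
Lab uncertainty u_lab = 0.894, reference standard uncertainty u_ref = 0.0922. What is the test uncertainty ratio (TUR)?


TUR = u_lab / u_ref
= 0.894 / 0.0922
= 9.6963

9.6963


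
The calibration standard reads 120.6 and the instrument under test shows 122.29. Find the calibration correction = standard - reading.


Correction = standard - reading
= 120.6 - 122.29
= -1.6900

-1.6900


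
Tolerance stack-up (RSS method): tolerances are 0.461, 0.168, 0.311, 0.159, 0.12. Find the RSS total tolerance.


RSS = sqrt(0.461^2 + 0.168^2 + 0.311^2 + 0.159^2 + 0.12^2)
= sqrt(0.377147)
= 0.6141

0.6141


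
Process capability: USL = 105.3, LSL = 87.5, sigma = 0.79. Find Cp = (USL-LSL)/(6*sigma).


Cp = (USL - LSL) / (6 * sigma)
= (105.3 - 87.5) / (6 * 0.79)
= 17.8000 / 4.7400
= 3.7553

3.7553


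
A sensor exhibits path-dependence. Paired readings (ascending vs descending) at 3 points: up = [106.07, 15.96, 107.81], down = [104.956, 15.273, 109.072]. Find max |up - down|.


|106.07 - 104.956| = 1.1140
|15.96 - 15.273| = 0.6870
|107.81 - 109.072| = 1.2620
hysteresis = max(diffs) = 1.2620

1.2620


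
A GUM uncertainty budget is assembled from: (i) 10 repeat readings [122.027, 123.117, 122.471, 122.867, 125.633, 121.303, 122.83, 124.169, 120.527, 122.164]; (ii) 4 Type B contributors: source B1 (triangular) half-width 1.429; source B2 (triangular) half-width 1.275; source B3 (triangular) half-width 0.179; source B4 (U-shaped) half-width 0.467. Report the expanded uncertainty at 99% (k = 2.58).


mean = (122.027 + 123.117 + 122.471 + 122.867 + 125.633 + 121.303 + 122.83 + 124.169 + 120.527 + 122.164) / 10 = 122.7108
s = sqrt(sum((x - mean)^2)/(n-1)) = 1.4315557
u_A = s / sqrt(n) = 1.4315557 / sqrt(10) = 0.45269766
u_B1 = 1.429 / sqrt(6) = 0.58338681
u_B2 = 1.275 / sqrt(6) = 0.52051657
u_B3 = 0.179 / sqrt(6) = 0.073076444
u_B4 = 0.467 / sqrt(2) = 0.33021887
uc = sqrt(0.45269766^2 + 0.58338681^2 + 0.52051657^2 + 0.073076444^2 + 0.33021887^2) = 0.96467482
U = k * uc = 2.58 * 0.96467482
U = 2.4889

2.4889


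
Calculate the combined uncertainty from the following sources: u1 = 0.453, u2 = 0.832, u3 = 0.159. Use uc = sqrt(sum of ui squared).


uc = sqrt(0.453^2 + 0.832^2 + 0.159^2)
uc = sqrt(0.922714)
uc = 0.9606

0.9606


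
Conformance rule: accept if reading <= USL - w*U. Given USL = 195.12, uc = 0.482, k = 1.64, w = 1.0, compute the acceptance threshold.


U = k * uc = 1.64 * 0.482 = 0.79048
guard band g = w * U = 1.0 * 0.79048 = 0.79048
AL = USL - g = 195.12 - 0.79048
AL = 194.3295

194.3295


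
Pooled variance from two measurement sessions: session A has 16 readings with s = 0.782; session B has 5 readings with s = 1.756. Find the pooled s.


s_p = sqrt(((n1-1)*s1^2 + (n2-1)*s2^2) / (n1+n2-2))
numerator = (16-1)*0.782^2 + (5-1)*1.756^2 = 9.17286 + 12.334144 = 21.507004
denominator = 16 + 5 - 2 = 19
s_p^2 = 21.507004 / 19 = 1.1319476
s_p = sqrt(1.1319476) = 1.0639

1.0639


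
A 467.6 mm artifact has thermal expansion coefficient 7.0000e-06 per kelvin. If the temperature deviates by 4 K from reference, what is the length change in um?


dL = L * alpha * dT
= 467.6 * 7.0000e-06 * 4
= 0.0130928 mm
dL_um = 0.0130928 * 1000 = 13.0928 um

13.0928


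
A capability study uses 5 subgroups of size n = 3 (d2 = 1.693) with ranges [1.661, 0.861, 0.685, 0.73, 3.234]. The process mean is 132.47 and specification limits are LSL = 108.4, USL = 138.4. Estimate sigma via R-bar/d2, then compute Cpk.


R_bar = (1.661 + 0.861 + 0.685 + 0.73 + 3.234) / 5 = 1.4342
sigma = R_bar / d2 = 1.4342 / 1.693 = 0.84713526
Cp = (USL - LSL)/(6*sigma) = (138.4 - 108.4)/(6*0.84713526) = 5.9022
Cpu = (138.4 - 132.47)/(3*0.84713526) = 2.3334
Cpl = (132.47 - 108.4)/(3*0.84713526) = 9.4711
Cpk = min(Cpu, Cpl) = 2.3334

2.3334


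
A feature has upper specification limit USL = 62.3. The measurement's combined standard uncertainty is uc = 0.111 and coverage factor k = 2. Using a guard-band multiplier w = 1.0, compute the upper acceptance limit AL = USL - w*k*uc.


U = k * uc = 2 * 0.111 = 0.222
guard band g = w * U = 1.0 * 0.222 = 0.222
AL = USL - g = 62.3 - 0.222
AL = 62.0780

62.0780


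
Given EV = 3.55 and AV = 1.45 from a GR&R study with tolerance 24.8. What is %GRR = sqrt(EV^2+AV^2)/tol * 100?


GRR = sqrt(EV^2 + AV^2) = sqrt(3.55^2 + 1.45^2) = 3.8347099
%GRR = GRR / tol * 100 = 3.8347099 / 24.8 * 100
%GRR = 15.4625

15.4625


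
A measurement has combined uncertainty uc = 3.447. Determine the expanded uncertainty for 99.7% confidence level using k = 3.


U = k * uc
U = 3 * 3.447
U = 10.3410

10.3410


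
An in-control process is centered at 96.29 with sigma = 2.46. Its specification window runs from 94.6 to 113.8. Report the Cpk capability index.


Cpu = (USL - mean) / (3*sigma) = (113.8 - 96.29) / (3*2.46) = 2.3726
Cpl = (mean - LSL) / (3*sigma) = (96.29 - 94.6) / (3*2.46) = 0.2290
Cpk = min(Cpu, Cpl) = 0.2290

0.2290


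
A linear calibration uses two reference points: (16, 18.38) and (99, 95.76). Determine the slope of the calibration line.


slope = (y2 - y1) / (x2 - x1)
= (95.76 - 18.38) / (99 - 16)
= 77.3800 / 83
= 0.9323

0.9323


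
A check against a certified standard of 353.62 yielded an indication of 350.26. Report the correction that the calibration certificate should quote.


Correction = standard - reading
= 353.62 - 350.26
= 3.3600

3.3600


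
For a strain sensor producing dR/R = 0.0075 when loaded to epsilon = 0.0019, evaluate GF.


GF = (dR/R) / epsilon
= 0.0075 / 0.0019
= 3.9474

3.9474


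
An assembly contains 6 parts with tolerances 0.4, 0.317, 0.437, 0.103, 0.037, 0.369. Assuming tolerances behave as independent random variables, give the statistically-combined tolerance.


RSS = sqrt(0.4^2 + 0.317^2 + 0.437^2 + 0.103^2 + 0.037^2 + 0.369^2)
= sqrt(0.599597)
= 0.7743

0.7743


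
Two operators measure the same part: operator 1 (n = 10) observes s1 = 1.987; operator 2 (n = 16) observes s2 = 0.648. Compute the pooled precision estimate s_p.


s_p = sqrt(((n1-1)*s1^2 + (n2-1)*s2^2) / (n1+n2-2))
numerator = (10-1)*1.987^2 + (16-1)*0.648^2 = 35.533521 + 6.29856 = 41.832081
denominator = 10 + 16 - 2 = 24
s_p^2 = 41.832081 / 24 = 1.7430034
s_p = sqrt(1.7430034) = 1.3202

1.3202


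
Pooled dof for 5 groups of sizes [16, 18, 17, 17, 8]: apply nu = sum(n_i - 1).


nu = sum_i (n_i - 1)
nu = ((16 - 1) + (18 - 1) + (17 - 1) + (17 - 1) + (8 - 1))
nu = 15 + 17 + 16 + 16 + 7
nu = 71

71


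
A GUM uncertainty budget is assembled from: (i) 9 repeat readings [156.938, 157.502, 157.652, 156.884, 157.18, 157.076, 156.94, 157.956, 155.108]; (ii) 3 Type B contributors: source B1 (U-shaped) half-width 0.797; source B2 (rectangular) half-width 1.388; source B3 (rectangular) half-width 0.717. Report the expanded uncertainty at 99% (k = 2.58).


mean = (156.938 + 157.502 + 157.652 + 156.884 + 157.18 + 157.076 + 156.94 + 157.956 + 155.108) / 9 = 157.0262222
s = sqrt(sum((x - mean)^2)/(n-1)) = 0.80805287
u_A = s / sqrt(n) = 0.80805287 / sqrt(9) = 0.26935096
u_B1 = 0.797 / sqrt(2) = 0.5635641
u_B2 = 1.388 / sqrt(3) = 0.80136217
u_B3 = 0.717 / sqrt(3) = 0.41396014
uc = sqrt(0.26935096^2 + 0.5635641^2 + 0.80136217^2 + 0.41396014^2) = 1.0971321
U = k * uc = 2.58 * 1.0971321
U = 2.8306

2.8306


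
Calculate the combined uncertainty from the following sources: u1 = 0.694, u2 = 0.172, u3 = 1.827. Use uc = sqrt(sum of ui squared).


uc = sqrt(0.694^2 + 0.172^2 + 1.827^2)
uc = sqrt(3.849149)
uc = 1.9619

1.9619


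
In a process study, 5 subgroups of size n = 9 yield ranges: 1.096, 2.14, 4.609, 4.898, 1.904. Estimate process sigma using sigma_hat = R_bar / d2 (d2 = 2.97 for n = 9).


R_bar = (1.096 + 2.14 + 4.609 + 4.898 + 1.904) / 5
R_bar = 14.647 / 5 = 2.9294
sigma_hat = R_bar / d2 = 2.9294 / 2.97 = 0.9863

0.9863


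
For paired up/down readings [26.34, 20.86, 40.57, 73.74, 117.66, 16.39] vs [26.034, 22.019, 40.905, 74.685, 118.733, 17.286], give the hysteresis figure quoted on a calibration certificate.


|26.34 - 26.034| = 0.3060
|20.86 - 22.019| = 1.1590
|40.57 - 40.905| = 0.3350
|73.74 - 74.685| = 0.9450
|117.66 - 118.733| = 1.0730
|16.39 - 17.286| = 0.8960
hysteresis = max(diffs) = 1.1590

1.1590


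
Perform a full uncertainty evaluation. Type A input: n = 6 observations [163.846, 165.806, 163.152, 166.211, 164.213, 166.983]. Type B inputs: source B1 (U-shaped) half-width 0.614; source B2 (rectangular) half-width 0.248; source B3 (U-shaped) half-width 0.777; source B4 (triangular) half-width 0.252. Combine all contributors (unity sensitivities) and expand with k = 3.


mean = (163.846 + 165.806 + 163.152 + 166.211 + 164.213 + 166.983) / 6 = 165.0351667
s = sqrt(sum((x - mean)^2)/(n-1)) = 1.5104446
u_A = s / sqrt(n) = 1.5104446 / sqrt(6) = 0.61663643
u_B1 = 0.614 / sqrt(2) = 0.43416356
u_B2 = 0.248 / sqrt(3) = 0.14318287
u_B3 = 0.777 / sqrt(2) = 0.54942197
u_B4 = 0.252 / sqrt(6) = 0.10287857
uc = sqrt(0.61663643^2 + 0.43416356^2 + 0.14318287^2 + 0.54942197^2 + 0.10287857^2) = 0.9495727
U = k * uc = 3 * 0.9495727
U = 2.8487

2.8487


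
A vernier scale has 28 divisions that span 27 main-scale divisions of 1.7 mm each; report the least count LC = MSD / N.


LC = MSD / n_div
= 1.7 / 28
= 0.0607

0.0607


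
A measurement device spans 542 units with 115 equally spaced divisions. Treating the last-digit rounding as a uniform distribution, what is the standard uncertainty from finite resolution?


resolution = range / divisions
resolution = 542 / 115 = 4.7130435
u_res = resolution / (2*sqrt(3))
u_res = 4.7130435 / 3.4641016
u_res = 1.3605

1.3605


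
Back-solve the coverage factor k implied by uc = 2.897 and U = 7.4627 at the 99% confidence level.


k = U / uc
k = 7.4627 / 2.897
k = 2.576

2.576


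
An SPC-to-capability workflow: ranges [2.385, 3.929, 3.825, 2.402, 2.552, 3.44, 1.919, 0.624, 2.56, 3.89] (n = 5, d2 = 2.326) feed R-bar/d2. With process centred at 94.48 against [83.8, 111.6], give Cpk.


R_bar = (2.385 + 3.929 + 3.825 + 2.402 + 2.552 + 3.44 + 1.919 + 0.624 + 2.56 + 3.89) / 10 = 2.7526
sigma = R_bar / d2 = 2.7526 / 2.326 = 1.183405
Cp = (USL - LSL)/(6*sigma) = (111.6 - 83.8)/(6*1.183405) = 3.9153
Cpu = (111.6 - 94.48)/(3*1.183405) = 4.8222
Cpl = (94.48 - 83.8)/(3*1.183405) = 3.0083
Cpk = min(Cpu, Cpl) = 3.0083

3.0083


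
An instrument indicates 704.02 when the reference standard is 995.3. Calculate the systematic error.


Systematic error = measured - true
= 704.02 - 995.3
= -291.2800

-291.2800


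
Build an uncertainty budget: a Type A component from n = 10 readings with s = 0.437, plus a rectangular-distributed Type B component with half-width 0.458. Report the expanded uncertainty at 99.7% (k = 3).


u_A = s / sqrt(n) = 0.437 / sqrt(10) = 0.13819153
u_B = half_width / sqrt(3) = 0.458 / sqrt(3) = 0.26442642
uc = sqrt(u_A^2 + u_B^2) = sqrt(0.13819153^2 + 0.26442642^2) = 0.29835923
U = k * uc = 3 * 0.29835923
U = 0.8951

0.8951


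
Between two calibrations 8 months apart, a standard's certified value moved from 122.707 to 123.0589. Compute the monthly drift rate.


rate = (v2 - v1) / months
= (123.0589 - 122.707) / 8
= 0.3519 / 8
= 0.0440

0.0440


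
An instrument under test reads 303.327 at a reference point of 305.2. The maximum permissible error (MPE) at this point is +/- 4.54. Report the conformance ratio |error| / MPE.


e = indication - reference = 303.327 - 305.2 = -1.8730
|e| = 1.8730
ratio = |e| / MPE = 1.8730 / 4.54
ratio = 0.4126

0.4126


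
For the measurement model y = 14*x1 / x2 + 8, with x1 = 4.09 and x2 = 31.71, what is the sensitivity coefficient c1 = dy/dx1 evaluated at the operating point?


y = 14*x1 / x2 + 8
dy/dx1 = 14/x2
Evaluate at x2 = 31.71: c1 = 14 / 31.71
c1 = 0.4415

0.4415


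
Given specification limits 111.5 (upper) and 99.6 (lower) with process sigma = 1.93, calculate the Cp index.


Cp = (USL - LSL) / (6 * sigma)
= (111.5 - 99.6) / (6 * 1.93)
= 11.9000 / 11.5800
= 1.0276

1.0276


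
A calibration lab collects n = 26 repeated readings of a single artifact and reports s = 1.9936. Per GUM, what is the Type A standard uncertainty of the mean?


u_A = s / sqrt(n)
u_A = 1.9936 / sqrt(26)
u_A = 1.9936 / 5.0990195
u_A = 0.3910

0.3910


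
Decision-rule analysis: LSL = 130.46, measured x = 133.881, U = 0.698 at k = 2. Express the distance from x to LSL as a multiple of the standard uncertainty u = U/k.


u = U / k = 0.698 / 2 = 0.349
margin = |LSL - x| = |130.46 - 133.881| = 3.421
z = margin / u = 3.421 / 0.349
z = 9.8023

9.8023


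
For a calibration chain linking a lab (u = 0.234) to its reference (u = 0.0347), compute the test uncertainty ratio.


TUR = u_lab / u_ref
= 0.234 / 0.0347
= 6.7435

6.7435


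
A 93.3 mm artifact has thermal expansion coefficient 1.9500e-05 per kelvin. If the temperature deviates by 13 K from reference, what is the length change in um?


dL = L * alpha * dT
= 93.3 * 1.9500e-05 * 13
= 0.0236516 mm
dL_um = 0.0236516 * 1000 = 23.6516 um

23.6516


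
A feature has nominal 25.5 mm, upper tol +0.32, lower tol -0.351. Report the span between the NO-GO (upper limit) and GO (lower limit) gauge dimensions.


GO = nominal - lower_tol (smallest hole = maximum material condition)
GO = 25.5 - 0.351 = 25.149
NO-GO = nominal + upper_tol (largest hole = least material condition)
NO-GO = 25.5 + 0.32 = 25.82
spread = NO-GO - GO = 25.82 - 25.149 = 0.6710

0.6710


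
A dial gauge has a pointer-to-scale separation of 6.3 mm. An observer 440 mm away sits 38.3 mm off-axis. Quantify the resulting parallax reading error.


error = h * offset / d
= 6.3 * 38.3 / 440
= 0.5484

0.5484


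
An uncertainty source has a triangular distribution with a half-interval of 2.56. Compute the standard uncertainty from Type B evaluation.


u_B = half_width / sqrt(6)
u_B = 2.56 / 2.4494897
u_B = 1.0451

1.0451


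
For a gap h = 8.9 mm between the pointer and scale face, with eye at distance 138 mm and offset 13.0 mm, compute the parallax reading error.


error = h * offset / d
= 8.9 * 13.0 / 138
= 0.8384

0.8384


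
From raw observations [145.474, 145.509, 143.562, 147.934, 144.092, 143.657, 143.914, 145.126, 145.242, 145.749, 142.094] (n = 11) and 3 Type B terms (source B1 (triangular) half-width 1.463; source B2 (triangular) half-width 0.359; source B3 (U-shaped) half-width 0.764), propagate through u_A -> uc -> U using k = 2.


mean = (145.474 + 145.509 + 143.562 + 147.934 + 144.092 + 143.657 + 143.914 + 145.126 + 145.242 + 145.749 + 142.094) / 11 = 144.7593636
s = sqrt(sum((x - mean)^2)/(n-1)) = 1.5300581
u_A = s / sqrt(n) = 1.5300581 / sqrt(11) = 0.46132988
u_B1 = 1.463 / sqrt(6) = 0.59726725
u_B2 = 0.359 / sqrt(6) = 0.14656114
u_B3 = 0.764 / sqrt(2) = 0.54022958
uc = sqrt(0.46132988^2 + 0.59726725^2 + 0.14656114^2 + 0.54022958^2) = 0.93961779
U = k * uc = 2 * 0.93961779
U = 1.8792

1.8792


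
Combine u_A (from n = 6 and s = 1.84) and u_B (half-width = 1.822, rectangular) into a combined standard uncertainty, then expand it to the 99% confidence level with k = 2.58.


u_A = s / sqrt(n) = 1.84 / sqrt(6) = 0.75117685
u_B = half_width / sqrt(3) = 1.822 / sqrt(3) = 1.0519322
uc = sqrt(u_A^2 + u_B^2) = sqrt(0.75117685^2 + 1.0519322^2) = 1.2926051
U = k * uc = 2.58 * 1.2926051
U = 3.3349

3.3349


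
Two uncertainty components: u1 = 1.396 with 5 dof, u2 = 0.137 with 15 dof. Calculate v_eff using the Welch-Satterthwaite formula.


uc = sqrt(u1^2 + u2^2) = sqrt(1.396^2 + 0.137^2) = 1.4027063
v_eff = uc^4 / (u1^4/v1 + u2^4/v2)
= 1.4027063^4 / (1.396^4/5 + 0.137^4/15)
= 3.8713906 / 0.75960025
v_eff = 5.0966

5.0966


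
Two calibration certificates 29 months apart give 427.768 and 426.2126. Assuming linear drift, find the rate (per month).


rate = (v2 - v1) / months
= (426.2126 - 427.768) / 29
= -1.5554 / 29
= -0.0536

-0.0536


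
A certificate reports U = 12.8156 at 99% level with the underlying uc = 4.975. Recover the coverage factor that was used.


k = U / uc
k = 12.8156 / 4.975
k = 2.576

2.576


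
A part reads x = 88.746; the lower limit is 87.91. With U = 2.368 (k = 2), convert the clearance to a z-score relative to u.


u = U / k = 2.368 / 2 = 1.184
margin = |LSL - x| = |87.91 - 88.746| = 0.836
z = margin / u = 0.836 / 1.184
z = 0.7061

0.7061


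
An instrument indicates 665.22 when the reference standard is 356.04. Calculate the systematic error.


Systematic error = measured - true
= 665.22 - 356.04
= 309.1800

309.1800


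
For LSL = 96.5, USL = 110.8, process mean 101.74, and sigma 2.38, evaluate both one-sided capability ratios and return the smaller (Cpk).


Cpu = (USL - mean) / (3*sigma) = (110.8 - 101.74) / (3*2.38) = 1.2689
Cpl = (mean - LSL) / (3*sigma) = (101.74 - 96.5) / (3*2.38) = 0.7339
Cpk = min(Cpu, Cpl) = 0.7339

0.7339


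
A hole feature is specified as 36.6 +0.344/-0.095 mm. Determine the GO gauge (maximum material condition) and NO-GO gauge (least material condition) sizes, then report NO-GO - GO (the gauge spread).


GO = nominal - lower_tol (smallest hole = maximum material condition)
GO = 36.6 - 0.095 = 36.505
NO-GO = nominal + upper_tol (largest hole = least material condition)
NO-GO = 36.6 + 0.344 = 36.944
spread = NO-GO - GO = 36.944 - 36.505 = 0.4390

0.4390


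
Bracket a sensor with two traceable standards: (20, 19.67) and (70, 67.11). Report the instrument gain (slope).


slope = (y2 - y1) / (x2 - x1)
= (67.11 - 19.67) / (70 - 20)
= 47.4400 / 50
= 0.9488

0.9488


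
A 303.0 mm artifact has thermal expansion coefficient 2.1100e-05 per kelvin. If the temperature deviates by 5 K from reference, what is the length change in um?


dL = L * alpha * dT
= 303.0 * 2.1100e-05 * 5
= 0.0319665 mm
dL_um = 0.0319665 * 1000 = 31.9665 um

31.9665


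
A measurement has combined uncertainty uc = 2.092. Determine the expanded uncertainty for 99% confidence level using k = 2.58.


U = k * uc
U = 2.58 * 2.092
U = 5.3974

5.3974


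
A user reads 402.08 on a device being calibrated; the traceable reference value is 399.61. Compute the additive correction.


Correction = standard - reading
= 399.61 - 402.08
= -2.4700

-2.4700


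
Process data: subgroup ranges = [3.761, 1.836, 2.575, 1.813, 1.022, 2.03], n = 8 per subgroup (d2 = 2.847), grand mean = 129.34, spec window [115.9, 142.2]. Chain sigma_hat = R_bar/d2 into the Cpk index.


R_bar = (3.761 + 1.836 + 2.575 + 1.813 + 1.022 + 2.03) / 6 = 2.1728333
sigma = R_bar / d2 = 2.1728333 / 2.847 = 0.76320102
Cp = (USL - LSL)/(6*sigma) = (142.2 - 115.9)/(6*0.76320102) = 5.7434
Cpu = (142.2 - 129.34)/(3*0.76320102) = 5.6167
Cpl = (129.34 - 115.9)/(3*0.76320102) = 5.8700
Cpk = min(Cpu, Cpl) = 5.6167

5.6167


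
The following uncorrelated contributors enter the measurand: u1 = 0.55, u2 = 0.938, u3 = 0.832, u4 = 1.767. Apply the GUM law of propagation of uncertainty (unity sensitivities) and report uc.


uc = sqrt(0.55^2 + 0.938^2 + 0.832^2 + 1.767^2)
uc = sqrt(4.996857)
uc = 2.2354

2.2354


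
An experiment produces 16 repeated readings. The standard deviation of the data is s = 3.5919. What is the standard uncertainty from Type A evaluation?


u_A = s / sqrt(n)
u_A = 3.5919 / sqrt(16)
u_A = 3.5919 / 4
u_A = 0.8980

0.8980


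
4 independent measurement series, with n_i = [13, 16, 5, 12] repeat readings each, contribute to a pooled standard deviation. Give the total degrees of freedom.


nu = sum_i (n_i - 1)
nu = ((13 - 1) + (16 - 1) + (5 - 1) + (12 - 1))
nu = 12 + 15 + 4 + 11
nu = 42

42


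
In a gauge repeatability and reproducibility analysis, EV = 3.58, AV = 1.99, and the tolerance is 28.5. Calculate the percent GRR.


GRR = sqrt(EV^2 + AV^2) = sqrt(3.58^2 + 1.99^2) = 4.0959126
%GRR = GRR / tol * 100 = 4.0959126 / 28.5 * 100
%GRR = 14.3716

14.3716


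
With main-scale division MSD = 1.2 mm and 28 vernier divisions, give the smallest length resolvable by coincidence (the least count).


LC = MSD / n_div
= 1.2 / 28
= 0.0429

0.0429


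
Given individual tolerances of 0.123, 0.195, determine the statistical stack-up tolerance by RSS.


RSS = sqrt(0.123^2 + 0.195^2)
= sqrt(0.053154)
= 0.2306

0.2306


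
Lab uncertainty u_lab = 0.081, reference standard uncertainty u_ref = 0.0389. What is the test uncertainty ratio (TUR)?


TUR = u_lab / u_ref
= 0.081 / 0.0389
= 2.0823

2.0823


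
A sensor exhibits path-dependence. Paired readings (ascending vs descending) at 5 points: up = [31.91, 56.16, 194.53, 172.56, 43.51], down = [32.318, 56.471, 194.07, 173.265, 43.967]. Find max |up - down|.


|31.91 - 32.318| = 0.4080
|56.16 - 56.471| = 0.3110
|194.53 - 194.07| = 0.4600
|172.56 - 173.265| = 0.7050
|43.51 - 43.967| = 0.4570
hysteresis = max(diffs) = 0.7050

0.7050


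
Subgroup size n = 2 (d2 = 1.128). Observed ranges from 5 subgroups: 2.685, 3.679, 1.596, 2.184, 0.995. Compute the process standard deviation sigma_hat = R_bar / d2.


R_bar = (2.685 + 3.679 + 1.596 + 2.184 + 0.995) / 5
R_bar = 11.139 / 5 = 2.2278
sigma_hat = R_bar / d2 = 2.2278 / 1.128 = 1.9750

1.9750


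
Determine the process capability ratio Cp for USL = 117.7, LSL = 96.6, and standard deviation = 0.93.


Cp = (USL - LSL) / (6 * sigma)
= (117.7 - 96.6) / (6 * 0.93)
= 21.1000 / 5.5800
= 3.7814

3.7814


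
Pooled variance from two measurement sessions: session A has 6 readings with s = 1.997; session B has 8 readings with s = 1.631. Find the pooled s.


s_p = sqrt(((n1-1)*s1^2 + (n2-1)*s2^2) / (n1+n2-2))
numerator = (6-1)*1.997^2 + (8-1)*1.631^2 = 19.940045 + 18.621127 = 38.561172
denominator = 6 + 8 - 2 = 12
s_p^2 = 38.561172 / 12 = 3.213431
s_p = sqrt(3.213431) = 1.7926

1.7926


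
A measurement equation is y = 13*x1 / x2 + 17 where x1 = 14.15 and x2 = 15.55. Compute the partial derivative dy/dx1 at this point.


y = 13*x1 / x2 + 17
dy/dx1 = 13/x2
Evaluate at x2 = 15.55: c1 = 13 / 15.55
c1 = 0.8360

0.8360


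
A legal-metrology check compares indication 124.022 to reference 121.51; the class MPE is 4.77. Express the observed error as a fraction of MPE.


e = indication - reference = 124.022 - 121.51 = 2.5120
|e| = 2.5120
ratio = |e| / MPE = 2.5120 / 4.77
ratio = 0.5266

0.5266


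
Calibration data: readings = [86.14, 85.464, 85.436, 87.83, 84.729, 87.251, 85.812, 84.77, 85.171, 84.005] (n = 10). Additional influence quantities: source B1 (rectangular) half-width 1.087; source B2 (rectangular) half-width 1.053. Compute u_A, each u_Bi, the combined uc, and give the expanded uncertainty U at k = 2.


mean = (86.14 + 85.464 + 85.436 + 87.83 + 84.729 + 87.251 + 85.812 + 84.77 + 85.171 + 84.005) / 10 = 85.6608
s = sqrt(sum((x - mean)^2)/(n-1)) = 1.1652028
u_A = s / sqrt(n) = 1.1652028 / sqrt(10) = 0.36846948
u_B1 = 1.087 / sqrt(3) = 0.62757974
u_B2 = 1.053 / sqrt(3) = 0.60794983
uc = sqrt(0.36846948^2 + 0.62757974^2 + 0.60794983^2) = 0.9482769
U = k * uc = 2 * 0.9482769
U = 1.8966

1.8966


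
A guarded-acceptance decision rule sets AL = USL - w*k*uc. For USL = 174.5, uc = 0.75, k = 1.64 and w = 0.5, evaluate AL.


U = k * uc = 1.64 * 0.75 = 1.23
guard band g = w * U = 0.5 * 1.23 = 0.615
AL = USL - g = 174.5 - 0.615
AL = 173.8850

173.8850


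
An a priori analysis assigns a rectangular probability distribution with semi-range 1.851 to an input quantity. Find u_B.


u_B = half_width / sqrt(3)
u_B = 1.851 / 1.7320508
u_B = 1.0687

1.0687


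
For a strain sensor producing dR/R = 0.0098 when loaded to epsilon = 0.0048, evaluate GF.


GF = (dR/R) / epsilon
= 0.0098 / 0.0048
= 2.0417

2.0417


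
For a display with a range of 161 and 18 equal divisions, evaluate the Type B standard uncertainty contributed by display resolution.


resolution = range / divisions
resolution = 161 / 18 = 8.9444444
u_res = resolution / (2*sqrt(3))
u_res = 8.9444444 / 3.4641016
u_res = 2.5820

2.5820


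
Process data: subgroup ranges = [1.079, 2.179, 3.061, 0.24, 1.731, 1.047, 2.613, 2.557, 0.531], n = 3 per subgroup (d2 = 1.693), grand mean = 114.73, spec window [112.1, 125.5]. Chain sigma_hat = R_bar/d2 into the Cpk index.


R_bar = (1.079 + 2.179 + 3.061 + 0.24 + 1.731 + 1.047 + 2.613 + 2.557 + 0.531) / 9 = 1.6708889
sigma = R_bar / d2 = 1.6708889 / 1.693 = 0.98693969
Cp = (USL - LSL)/(6*sigma) = (125.5 - 112.1)/(6*0.98693969) = 2.2629
Cpu = (125.5 - 114.73)/(3*0.98693969) = 3.6375
Cpl = (114.73 - 112.1)/(3*0.98693969) = 0.8883
Cpk = min(Cpu, Cpl) = 0.8883

0.8883


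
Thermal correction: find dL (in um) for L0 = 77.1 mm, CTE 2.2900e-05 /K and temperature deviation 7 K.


dL = L * alpha * dT
= 77.1 * 2.2900e-05 * 7
= 0.0123591 mm
dL_um = 0.0123591 * 1000 = 12.3591 um

12.3591


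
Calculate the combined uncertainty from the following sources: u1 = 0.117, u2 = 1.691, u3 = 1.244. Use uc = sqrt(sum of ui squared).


uc = sqrt(0.117^2 + 1.691^2 + 1.244^2)
uc = sqrt(4.420706)
uc = 2.1025

2.1025


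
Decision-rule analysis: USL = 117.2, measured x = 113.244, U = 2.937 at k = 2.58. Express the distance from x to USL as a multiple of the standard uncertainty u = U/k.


u = U / k = 2.937 / 2.58 = 1.1383721
margin = |USL - x| = |117.2 - 113.244| = 3.956
z = margin / u = 3.956 / 1.1383721
z = 3.4751

3.4751


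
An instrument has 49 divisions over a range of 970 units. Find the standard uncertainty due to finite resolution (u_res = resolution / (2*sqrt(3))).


resolution = range / divisions
resolution = 970 / 49 = 19.795918
u_res = resolution / (2*sqrt(3))
u_res = 19.795918 / 3.4641016
u_res = 5.7146

5.7146


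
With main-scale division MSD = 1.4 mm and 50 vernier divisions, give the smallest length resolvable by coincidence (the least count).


LC = MSD / n_div
= 1.4 / 50
= 0.0280

0.0280


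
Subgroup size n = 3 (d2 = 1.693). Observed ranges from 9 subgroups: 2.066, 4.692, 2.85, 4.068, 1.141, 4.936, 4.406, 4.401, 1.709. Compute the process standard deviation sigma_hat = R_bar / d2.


R_bar = (2.066 + 4.692 + 2.85 + 4.068 + 1.141 + 4.936 + 4.406 + 4.401 + 1.709) / 9
R_bar = 30.269 / 9 = 3.3632222
sigma_hat = R_bar / d2 = 3.3632222 / 1.693 = 1.9865

1.9865


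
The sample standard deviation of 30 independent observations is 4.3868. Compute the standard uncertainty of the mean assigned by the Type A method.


u_A = s / sqrt(n)
u_A = 4.3868 / sqrt(30)
u_A = 4.3868 / 5.4772256
u_A = 0.8009

0.8009


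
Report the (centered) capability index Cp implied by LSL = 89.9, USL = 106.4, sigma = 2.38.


Cp = (USL - LSL) / (6 * sigma)
= (106.4 - 89.9) / (6 * 2.38)
= 16.5000 / 14.2800
= 1.1555

1.1555


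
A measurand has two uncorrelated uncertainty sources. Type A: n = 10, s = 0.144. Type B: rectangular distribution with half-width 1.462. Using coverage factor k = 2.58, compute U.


u_A = s / sqrt(n) = 0.144 / sqrt(10) = 0.045536798
u_B = half_width / sqrt(3) = 1.462 / sqrt(3) = 0.84408609
uc = sqrt(u_A^2 + u_B^2) = sqrt(0.045536798^2 + 0.84408609^2) = 0.84531351
U = k * uc = 2.58 * 0.84531351
U = 2.1809

2.1809


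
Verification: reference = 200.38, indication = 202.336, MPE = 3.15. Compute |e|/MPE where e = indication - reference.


e = indication - reference = 202.336 - 200.38 = 1.9560
|e| = 1.9560
ratio = |e| / MPE = 1.9560 / 3.15
ratio = 0.6210

0.6210


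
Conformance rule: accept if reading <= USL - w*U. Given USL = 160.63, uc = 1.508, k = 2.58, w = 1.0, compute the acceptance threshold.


U = k * uc = 2.58 * 1.508 = 3.89064
guard band g = w * U = 1.0 * 3.89064 = 3.89064
AL = USL - g = 160.63 - 3.89064
AL = 156.7394

156.7394


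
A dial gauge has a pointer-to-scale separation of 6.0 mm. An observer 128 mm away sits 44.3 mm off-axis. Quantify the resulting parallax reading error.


error = h * offset / d
= 6.0 * 44.3 / 128
= 2.0766

2.0766


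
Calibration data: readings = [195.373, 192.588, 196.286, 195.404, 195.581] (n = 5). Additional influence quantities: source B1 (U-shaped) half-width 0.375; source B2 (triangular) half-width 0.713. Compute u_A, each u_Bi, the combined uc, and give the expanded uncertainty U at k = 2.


mean = (195.373 + 192.588 + 196.286 + 195.404 + 195.581) / 5 = 195.0464
s = sqrt(sum((x - mean)^2)/(n-1)) = 1.4230848
u_A = s / sqrt(n) = 1.4230848 / sqrt(5) = 0.63642287
u_B1 = 0.375 / sqrt(2) = 0.26516504
u_B2 = 0.713 / sqrt(6) = 0.29108103
uc = sqrt(0.63642287^2 + 0.26516504^2 + 0.29108103^2) = 0.74838141
U = k * uc = 2 * 0.74838141
U = 1.4968

1.4968


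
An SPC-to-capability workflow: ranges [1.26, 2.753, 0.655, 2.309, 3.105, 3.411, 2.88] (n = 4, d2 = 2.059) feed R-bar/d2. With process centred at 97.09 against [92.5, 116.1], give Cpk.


R_bar = (1.26 + 2.753 + 0.655 + 2.309 + 3.105 + 3.411 + 2.88) / 7 = 2.339
sigma = R_bar / d2 = 2.339 / 2.059 = 1.1359883
Cp = (USL - LSL)/(6*sigma) = (116.1 - 92.5)/(6*1.1359883) = 3.4625
Cpu = (116.1 - 97.09)/(3*1.1359883) = 5.5781
Cpl = (97.09 - 92.5)/(3*1.1359883) = 1.3468
Cpk = min(Cpu, Cpl) = 1.3468

1.3468


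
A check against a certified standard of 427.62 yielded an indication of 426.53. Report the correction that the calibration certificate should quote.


Correction = standard - reading
= 427.62 - 426.53
= 1.0900

1.0900


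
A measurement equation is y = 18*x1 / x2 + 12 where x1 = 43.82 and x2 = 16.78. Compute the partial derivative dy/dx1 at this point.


y = 18*x1 / x2 + 12
dy/dx1 = 18/x2
Evaluate at x2 = 16.78: c1 = 18 / 16.78
c1 = 1.0727

1.0727


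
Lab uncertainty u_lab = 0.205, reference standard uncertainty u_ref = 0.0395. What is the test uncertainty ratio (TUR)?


TUR = u_lab / u_ref
= 0.205 / 0.0395
= 5.1899

5.1899


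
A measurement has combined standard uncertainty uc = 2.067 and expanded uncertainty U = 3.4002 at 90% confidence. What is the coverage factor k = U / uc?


k = U / uc
k = 3.4002 / 2.067
k = 1.645

1.645


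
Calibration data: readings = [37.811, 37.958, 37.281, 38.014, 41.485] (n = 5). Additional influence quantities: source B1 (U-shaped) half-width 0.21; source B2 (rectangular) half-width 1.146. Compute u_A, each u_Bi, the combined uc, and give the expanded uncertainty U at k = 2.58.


mean = (37.811 + 37.958 + 37.281 + 38.014 + 41.485) / 5 = 38.5098
s = sqrt(sum((x - mean)^2)/(n-1)) = 1.6882229
u_A = s / sqrt(n) = 1.6882229 / sqrt(5) = 0.75499623
u_B1 = 0.21 / sqrt(2) = 0.14849242
u_B2 = 1.146 / sqrt(3) = 0.66164341
uc = sqrt(0.75499623^2 + 0.14849242^2 + 0.66164341^2) = 1.014811
U = k * uc = 2.58 * 1.014811
U = 2.6182

2.6182


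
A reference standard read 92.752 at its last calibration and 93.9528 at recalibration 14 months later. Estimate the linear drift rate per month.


rate = (v2 - v1) / months
= (93.9528 - 92.752) / 14
= 1.2008 / 14
= 0.0858

0.0858


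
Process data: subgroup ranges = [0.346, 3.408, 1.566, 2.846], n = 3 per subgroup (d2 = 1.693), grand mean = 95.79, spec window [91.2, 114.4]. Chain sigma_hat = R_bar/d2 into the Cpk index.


R_bar = (0.346 + 3.408 + 1.566 + 2.846) / 4 = 2.0415
sigma = R_bar / d2 = 2.0415 / 1.693 = 1.2058476
Cp = (USL - LSL)/(6*sigma) = (114.4 - 91.2)/(6*1.2058476) = 3.2066
Cpu = (114.4 - 95.79)/(3*1.2058476) = 5.1444
Cpl = (95.79 - 91.2)/(3*1.2058476) = 1.2688
Cpk = min(Cpu, Cpl) = 1.2688

1.2688


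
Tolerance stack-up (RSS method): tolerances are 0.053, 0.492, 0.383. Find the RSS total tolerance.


RSS = sqrt(0.053^2 + 0.492^2 + 0.383^2)
= sqrt(0.391562)
= 0.6257

0.6257


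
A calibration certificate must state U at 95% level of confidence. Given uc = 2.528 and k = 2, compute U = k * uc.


U = k * uc
U = 2 * 2.528
U = 5.0560

5.0560


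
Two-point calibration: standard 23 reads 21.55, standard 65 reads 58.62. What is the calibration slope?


slope = (y2 - y1) / (x2 - x1)
= (58.62 - 21.55) / (65 - 23)
= 37.0700 / 42
= 0.8826

0.8826


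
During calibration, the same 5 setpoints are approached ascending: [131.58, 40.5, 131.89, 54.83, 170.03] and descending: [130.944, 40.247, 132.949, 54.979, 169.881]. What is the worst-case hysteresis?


|131.58 - 130.944| = 0.6360
|40.5 - 40.247| = 0.2530
|131.89 - 132.949| = 1.0590
|54.83 - 54.979| = 0.1490
|170.03 - 169.881| = 0.1490
hysteresis = max(diffs) = 1.0590

1.0590


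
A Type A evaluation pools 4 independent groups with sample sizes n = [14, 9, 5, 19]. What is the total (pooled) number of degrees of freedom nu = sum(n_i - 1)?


nu = sum_i (n_i - 1)
nu = ((14 - 1) + (9 - 1) + (5 - 1) + (19 - 1))
nu = 13 + 8 + 4 + 18
nu = 43

43


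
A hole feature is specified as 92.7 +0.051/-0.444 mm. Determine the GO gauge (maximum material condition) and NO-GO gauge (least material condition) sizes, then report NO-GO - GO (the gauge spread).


GO = nominal - lower_tol (smallest hole = maximum material condition)
GO = 92.7 - 0.444 = 92.256
NO-GO = nominal + upper_tol (largest hole = least material condition)
NO-GO = 92.7 + 0.051 = 92.751
spread = NO-GO - GO = 92.751 - 92.256 = 0.4950

0.4950


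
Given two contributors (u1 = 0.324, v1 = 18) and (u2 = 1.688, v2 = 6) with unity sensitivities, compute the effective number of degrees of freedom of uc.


uc = sqrt(u1^2 + u2^2) = sqrt(0.324^2 + 1.688^2) = 1.7188135
v_eff = uc^4 / (u1^4/v1 + u2^4/v2)
= 1.7188135^4 / (0.324^4/18 + 1.688^4/6)
= 8.7280058 / 1.3537391
v_eff = 6.4473

6.4473


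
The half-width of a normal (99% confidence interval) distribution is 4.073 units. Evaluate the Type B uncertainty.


u_B = half_width / 2.576
u_B = 4.073 / 2.576
u_B = 1.5811

1.5811


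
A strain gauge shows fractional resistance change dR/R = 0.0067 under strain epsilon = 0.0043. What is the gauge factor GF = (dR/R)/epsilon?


GF = (dR/R) / epsilon
= 0.0067 / 0.0043
= 1.5581

1.5581


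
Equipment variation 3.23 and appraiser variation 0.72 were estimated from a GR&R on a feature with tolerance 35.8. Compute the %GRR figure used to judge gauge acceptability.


GRR = sqrt(EV^2 + AV^2) = sqrt(3.23^2 + 0.72^2) = 3.3092748
%GRR = GRR / tol * 100 = 3.3092748 / 35.8 * 100
%GRR = 9.2438

9.2438


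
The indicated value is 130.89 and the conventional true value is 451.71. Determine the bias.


Systematic error = measured - true
= 130.89 - 451.71
= -320.8200

-320.8200


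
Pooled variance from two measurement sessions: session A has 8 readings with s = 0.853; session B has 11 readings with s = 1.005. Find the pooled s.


s_p = sqrt(((n1-1)*s1^2 + (n2-1)*s2^2) / (n1+n2-2))
numerator = (8-1)*0.853^2 + (11-1)*1.005^2 = 5.093263 + 10.10025 = 15.193513
denominator = 8 + 11 - 2 = 17
s_p^2 = 15.193513 / 17 = 0.89373606
s_p = sqrt(0.89373606) = 0.9454

0.9454


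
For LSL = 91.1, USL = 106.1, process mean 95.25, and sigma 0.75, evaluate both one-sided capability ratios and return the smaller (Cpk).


Cpu = (USL - mean) / (3*sigma) = (106.1 - 95.25) / (3*0.75) = 4.8222
Cpl = (mean - LSL) / (3*sigma) = (95.25 - 91.1) / (3*0.75) = 1.8444
Cpk = min(Cpu, Cpl) = 1.8444

1.8444


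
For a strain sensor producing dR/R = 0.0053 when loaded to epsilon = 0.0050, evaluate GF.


GF = (dR/R) / epsilon
= 0.0053 / 0.0050
= 1.0600

1.0600


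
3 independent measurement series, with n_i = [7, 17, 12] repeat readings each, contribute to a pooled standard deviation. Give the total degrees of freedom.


nu = sum_i (n_i - 1)
nu = ((7 - 1) + (17 - 1) + (12 - 1))
nu = 6 + 16 + 11
nu = 33

33


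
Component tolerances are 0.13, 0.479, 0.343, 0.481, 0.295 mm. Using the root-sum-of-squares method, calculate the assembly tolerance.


RSS = sqrt(0.13^2 + 0.479^2 + 0.343^2 + 0.481^2 + 0.295^2)
= sqrt(0.682376)
= 0.8261

0.8261


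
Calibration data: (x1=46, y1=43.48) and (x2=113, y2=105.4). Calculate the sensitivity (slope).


slope = (y2 - y1) / (x2 - x1)
= (105.4 - 43.48) / (113 - 46)
= 61.9200 / 67
= 0.9242

0.9242


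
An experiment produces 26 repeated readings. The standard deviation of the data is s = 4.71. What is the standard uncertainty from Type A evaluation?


u_A = s / sqrt(n)
u_A = 4.71 / sqrt(26)
u_A = 4.71 / 5.0990195
u_A = 0.9237

0.9237


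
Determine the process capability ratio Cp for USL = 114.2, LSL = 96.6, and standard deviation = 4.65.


Cp = (USL - LSL) / (6 * sigma)
= (114.2 - 96.6) / (6 * 4.65)
= 17.6000 / 27.9000
= 0.6308

0.6308


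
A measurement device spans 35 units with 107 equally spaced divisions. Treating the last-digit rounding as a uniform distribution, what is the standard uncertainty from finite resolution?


resolution = range / divisions
resolution = 35 / 107 = 0.3271028
u_res = resolution / (2*sqrt(3))
u_res = 0.3271028 / 3.4641016
u_res = 0.0944

0.0944


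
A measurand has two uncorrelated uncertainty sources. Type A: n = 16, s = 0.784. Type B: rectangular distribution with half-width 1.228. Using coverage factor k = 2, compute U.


u_A = s / sqrt(n) = 0.784 / sqrt(16) = 0.196
u_B = half_width / sqrt(3) = 1.228 / sqrt(3) = 0.70898613
uc = sqrt(u_A^2 + u_B^2) = sqrt(0.196^2 + 0.70898613^2) = 0.73557959
U = k * uc = 2 * 0.73557959
U = 1.4712

1.4712


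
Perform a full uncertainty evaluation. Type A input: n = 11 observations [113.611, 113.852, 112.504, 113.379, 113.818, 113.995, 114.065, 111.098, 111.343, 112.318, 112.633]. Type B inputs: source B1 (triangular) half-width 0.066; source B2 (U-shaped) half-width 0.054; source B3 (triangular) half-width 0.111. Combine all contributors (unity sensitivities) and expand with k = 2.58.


mean = (113.611 + 113.852 + 112.504 + 113.379 + 113.818 + 113.995 + 114.065 + 111.098 + 111.343 + 112.318 + 112.633) / 11 = 112.9650909
s = sqrt(sum((x - mean)^2)/(n-1)) = 1.0598074
u_A = s / sqrt(n) = 1.0598074 / sqrt(11) = 0.31954395
u_B1 = 0.066 / sqrt(6) = 0.026944387
u_B2 = 0.054 / sqrt(2) = 0.038183766
u_B3 = 0.111 / sqrt(6) = 0.04531556
uc = sqrt(0.31954395^2 + 0.026944387^2 + 0.038183766^2 + 0.04531556^2) = 0.32610709
U = k * uc = 2.58 * 0.32610709
U = 0.8414

0.8414


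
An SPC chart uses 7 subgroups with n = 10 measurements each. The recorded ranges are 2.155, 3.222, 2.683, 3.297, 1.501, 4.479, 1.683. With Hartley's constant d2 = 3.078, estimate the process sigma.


R_bar = (2.155 + 3.222 + 2.683 + 3.297 + 1.501 + 4.479 + 1.683) / 7
R_bar = 19.02 / 7 = 2.7171429
sigma_hat = R_bar / d2 = 2.7171429 / 3.078 = 0.8828

0.8828
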